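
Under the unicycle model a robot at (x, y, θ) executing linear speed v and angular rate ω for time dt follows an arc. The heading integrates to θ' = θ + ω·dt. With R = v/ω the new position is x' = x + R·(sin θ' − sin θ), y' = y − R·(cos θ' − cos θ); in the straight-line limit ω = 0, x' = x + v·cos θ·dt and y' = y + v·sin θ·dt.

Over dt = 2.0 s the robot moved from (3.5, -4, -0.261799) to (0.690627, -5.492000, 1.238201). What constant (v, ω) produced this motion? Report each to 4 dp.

Δθ = 1.238201 − -0.261799 = 1.500000
ω = Δθ/dt = 1.500000/2.0 = 0.7500
R = Δx/(sin θ' − sin θ) = -2.3333
v = R·ω = -2.3333·0.7500 = -1.7500

v = -1.7500, ω = 0.7500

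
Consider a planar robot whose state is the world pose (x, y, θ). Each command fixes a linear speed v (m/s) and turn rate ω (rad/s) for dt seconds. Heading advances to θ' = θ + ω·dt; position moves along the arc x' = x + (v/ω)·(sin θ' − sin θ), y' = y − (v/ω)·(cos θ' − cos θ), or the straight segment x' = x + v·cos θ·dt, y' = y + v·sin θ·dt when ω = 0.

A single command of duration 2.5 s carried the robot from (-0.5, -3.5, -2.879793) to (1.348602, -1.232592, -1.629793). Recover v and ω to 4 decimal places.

v = -1.2500, ω = 0.5000

Δθ = -1.629793 − -2.879793 = 1.250000
ω = Δθ/dt = 1.250000/2.5 = 0.5000
R = −Δy/(cos θ' − cos θ) = -2.5000
v = R·ω = -2.5000·0.5000 = -1.2500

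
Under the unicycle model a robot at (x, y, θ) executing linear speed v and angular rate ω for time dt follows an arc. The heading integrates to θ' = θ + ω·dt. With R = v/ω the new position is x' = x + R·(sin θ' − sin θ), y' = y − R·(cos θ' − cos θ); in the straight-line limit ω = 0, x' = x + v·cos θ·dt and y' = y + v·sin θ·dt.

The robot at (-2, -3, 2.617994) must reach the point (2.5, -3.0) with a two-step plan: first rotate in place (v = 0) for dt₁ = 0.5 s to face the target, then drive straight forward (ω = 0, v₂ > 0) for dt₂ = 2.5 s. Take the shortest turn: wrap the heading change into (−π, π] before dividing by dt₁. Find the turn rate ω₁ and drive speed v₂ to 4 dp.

heading to target = atan2(-3−-3, 2.5−-2) = 0.0000
Δθ = wrap(0.0000 − 2.6180) = -2.6180; ω₁ = Δθ/dt₁ = -5.2360
distance = √((2.5−-2)² + (-3−-3)²) = 4.5000; v₂ = distance/dt₂ = 1.8000

ω₁ = -5.2360, v₂ = 1.8000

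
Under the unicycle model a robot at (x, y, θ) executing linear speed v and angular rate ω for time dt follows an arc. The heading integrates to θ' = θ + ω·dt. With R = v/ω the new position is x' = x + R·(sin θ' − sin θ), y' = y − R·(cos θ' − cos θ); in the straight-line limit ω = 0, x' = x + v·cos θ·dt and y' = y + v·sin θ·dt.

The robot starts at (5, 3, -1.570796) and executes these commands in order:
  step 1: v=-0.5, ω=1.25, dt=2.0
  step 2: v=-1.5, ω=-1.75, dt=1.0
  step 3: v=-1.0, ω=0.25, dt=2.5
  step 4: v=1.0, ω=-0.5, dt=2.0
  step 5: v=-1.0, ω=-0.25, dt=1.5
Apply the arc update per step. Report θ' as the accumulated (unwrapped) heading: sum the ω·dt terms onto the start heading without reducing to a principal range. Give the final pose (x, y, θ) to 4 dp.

step 1: θ'=0.9292 (R=-0.4000) → pose (4.2795, 3.2394, 0.9292)
step 2: θ'=-0.8208 (R=0.8571) → pose (2.9657, 3.1681, -0.8208)
step 3: θ'=-0.1958 (R=-4.0000) → pose (0.8171, 4.3651, -0.1958)
step 4: θ'=-1.1958 (R=-2.0000) → pose (2.2890, 3.1359, -1.1958)
step 5: θ'=-1.5708 (R=4.0000) → pose (2.0111, 4.6010, -1.5708)

(2.0111, 4.6010, -1.5708)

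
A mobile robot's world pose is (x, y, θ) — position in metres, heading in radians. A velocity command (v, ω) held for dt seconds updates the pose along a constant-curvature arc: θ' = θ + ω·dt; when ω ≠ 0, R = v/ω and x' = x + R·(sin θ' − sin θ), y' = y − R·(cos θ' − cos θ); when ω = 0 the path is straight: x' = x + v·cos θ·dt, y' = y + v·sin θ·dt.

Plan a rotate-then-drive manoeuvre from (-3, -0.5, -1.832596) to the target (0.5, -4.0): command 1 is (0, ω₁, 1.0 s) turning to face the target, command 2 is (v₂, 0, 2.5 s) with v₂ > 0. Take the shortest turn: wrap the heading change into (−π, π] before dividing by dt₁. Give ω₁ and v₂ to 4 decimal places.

heading to target = atan2(-4−-0.5, 0.5−-3) = -0.7854
Δθ = wrap(-0.7854 − -1.8326) = 1.0472; ω₁ = Δθ/dt₁ = 1.0472
distance = √((0.5−-3)² + (-4−-0.5)²) = 4.9497; v₂ = distance/dt₂ = 1.9799

ω₁ = 1.0472, v₂ = 1.9799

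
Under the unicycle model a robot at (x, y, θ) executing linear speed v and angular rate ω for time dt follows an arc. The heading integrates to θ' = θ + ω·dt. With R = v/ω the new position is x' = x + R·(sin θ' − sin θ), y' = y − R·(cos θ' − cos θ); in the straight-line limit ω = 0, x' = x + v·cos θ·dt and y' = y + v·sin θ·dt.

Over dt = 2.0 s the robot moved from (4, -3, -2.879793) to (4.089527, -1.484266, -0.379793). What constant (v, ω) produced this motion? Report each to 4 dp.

Δθ = -0.379793 − -2.879793 = 2.500000
ω = Δθ/dt = 2.500000/2.0 = 1.2500
R = −Δy/(cos θ' − cos θ) = -0.8000
v = R·ω = -0.8000·1.2500 = -1.0000

v = -1.0000, ω = 1.2500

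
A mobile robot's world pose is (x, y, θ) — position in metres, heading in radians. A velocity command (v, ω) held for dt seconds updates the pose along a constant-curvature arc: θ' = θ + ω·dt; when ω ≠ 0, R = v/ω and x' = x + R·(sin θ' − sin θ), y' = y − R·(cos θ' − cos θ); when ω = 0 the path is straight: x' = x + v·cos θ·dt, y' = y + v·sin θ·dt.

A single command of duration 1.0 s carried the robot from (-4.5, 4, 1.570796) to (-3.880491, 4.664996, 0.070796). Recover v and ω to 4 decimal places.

Δθ = 0.070796 − 1.570796 = -1.500000
ω = Δθ/dt = -1.500000/1.0 = -1.5000
R = −Δy/(cos θ' − cos θ) = -0.6667
v = R·ω = -0.6667·-1.5000 = 1.0000

v = 1.0000, ω = -1.5000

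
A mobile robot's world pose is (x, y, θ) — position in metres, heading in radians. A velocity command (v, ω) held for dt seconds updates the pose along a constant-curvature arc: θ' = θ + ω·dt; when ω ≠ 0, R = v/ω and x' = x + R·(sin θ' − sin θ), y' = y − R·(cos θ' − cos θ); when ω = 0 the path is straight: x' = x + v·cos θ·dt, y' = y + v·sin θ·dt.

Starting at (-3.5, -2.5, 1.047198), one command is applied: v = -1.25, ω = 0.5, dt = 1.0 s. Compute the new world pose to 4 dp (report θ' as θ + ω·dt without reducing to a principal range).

(-3.8342, -3.6910, 1.5472)

θ' = 1.0472 + 0.5·1.0 = 1.5472
R = v/ω = -1.25/0.5 = -2.5000
x' = -3.5 + -2.5000·(sin 1.5472 − sin 1.0472) = -3.8342
y' = -2.5 − -2.5000·(cos 1.5472 − cos 1.0472) = -3.6910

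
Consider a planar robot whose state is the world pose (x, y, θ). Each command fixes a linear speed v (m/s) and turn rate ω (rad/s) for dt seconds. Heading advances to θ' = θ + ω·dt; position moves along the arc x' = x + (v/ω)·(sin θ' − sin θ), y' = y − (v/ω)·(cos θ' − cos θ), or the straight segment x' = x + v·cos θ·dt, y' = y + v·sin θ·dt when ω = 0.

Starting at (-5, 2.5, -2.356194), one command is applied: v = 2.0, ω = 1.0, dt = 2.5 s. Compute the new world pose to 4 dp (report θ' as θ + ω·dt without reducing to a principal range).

(-3.2992, -0.8936, 0.1438)

θ' = -2.3562 + 1.0·2.5 = 0.1438
R = v/ω = 2.0/1.0 = 2.0000
x' = -5 + 2.0000·(sin 0.1438 − sin -2.3562) = -3.2992
y' = 2.5 − 2.0000·(cos 0.1438 − cos -2.3562) = -0.8936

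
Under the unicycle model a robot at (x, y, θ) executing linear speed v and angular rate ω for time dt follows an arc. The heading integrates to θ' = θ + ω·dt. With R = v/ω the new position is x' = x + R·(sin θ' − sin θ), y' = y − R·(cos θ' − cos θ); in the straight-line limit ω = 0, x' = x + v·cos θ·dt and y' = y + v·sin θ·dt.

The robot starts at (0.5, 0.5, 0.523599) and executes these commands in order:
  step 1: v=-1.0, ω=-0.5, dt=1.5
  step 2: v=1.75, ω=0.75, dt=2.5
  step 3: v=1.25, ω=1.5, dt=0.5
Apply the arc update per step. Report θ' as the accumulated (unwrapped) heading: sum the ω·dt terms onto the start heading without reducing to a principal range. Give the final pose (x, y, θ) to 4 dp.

step 1: θ'=-0.2264 (R=2.0000) → pose (-0.9489, 0.2831, -0.2264)
step 2: θ'=1.6486 (R=2.3333) → pose (1.9011, 2.7382, 1.6486)
step 3: θ'=2.3986 (R=0.8333) → pose (1.6340, 3.2872, 2.3986)

(1.6340, 3.2872, 2.3986)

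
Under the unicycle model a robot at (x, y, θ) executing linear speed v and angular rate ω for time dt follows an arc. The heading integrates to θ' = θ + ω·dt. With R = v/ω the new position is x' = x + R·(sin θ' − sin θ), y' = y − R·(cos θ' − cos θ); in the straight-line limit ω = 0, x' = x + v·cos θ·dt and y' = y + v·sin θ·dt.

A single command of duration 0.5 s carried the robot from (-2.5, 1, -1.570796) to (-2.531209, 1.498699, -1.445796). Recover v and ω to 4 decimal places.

Δθ = -1.445796 − -1.570796 = 0.125000
ω = Δθ/dt = 0.125000/0.5 = 0.2500
R = −Δy/(cos θ' − cos θ) = -4.0000
v = R·ω = -4.0000·0.2500 = -1.0000

v = -1.0000, ω = 0.2500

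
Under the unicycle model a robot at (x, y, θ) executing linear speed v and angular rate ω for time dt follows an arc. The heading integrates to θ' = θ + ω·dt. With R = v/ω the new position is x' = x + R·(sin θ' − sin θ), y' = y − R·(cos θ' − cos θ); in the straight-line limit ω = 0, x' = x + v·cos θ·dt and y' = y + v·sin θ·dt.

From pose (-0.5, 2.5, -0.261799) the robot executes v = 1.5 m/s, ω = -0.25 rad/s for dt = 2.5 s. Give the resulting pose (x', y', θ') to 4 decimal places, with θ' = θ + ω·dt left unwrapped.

θ' = -0.2618 + -0.25·2.5 = -0.8868
R = v/ω = 1.5/-0.25 = -6.0000
x' = -0.5 + -6.0000·(sin -0.8868 − sin -0.2618) = 2.5974
y' = 2.5 − -6.0000·(cos -0.8868 − cos -0.2618) = 0.4958

(2.5974, 0.4958, -0.8868)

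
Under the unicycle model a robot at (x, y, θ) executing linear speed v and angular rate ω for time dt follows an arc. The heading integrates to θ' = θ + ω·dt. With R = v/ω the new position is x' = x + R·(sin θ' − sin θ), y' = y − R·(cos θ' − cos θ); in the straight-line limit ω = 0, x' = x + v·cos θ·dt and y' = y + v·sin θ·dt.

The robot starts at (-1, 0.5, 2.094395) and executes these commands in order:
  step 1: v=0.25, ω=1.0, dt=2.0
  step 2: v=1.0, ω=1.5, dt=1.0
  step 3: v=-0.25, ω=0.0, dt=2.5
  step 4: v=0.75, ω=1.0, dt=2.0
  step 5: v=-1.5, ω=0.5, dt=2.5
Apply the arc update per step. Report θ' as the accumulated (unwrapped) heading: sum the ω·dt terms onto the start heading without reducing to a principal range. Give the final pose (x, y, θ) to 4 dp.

(0.6729, -2.8761, 8.8444)

step 1: θ'=4.0944 (R=0.2500) → pose (-1.4203, 0.5199, 4.0944)
step 2: θ'=5.5944 (R=0.6667) → pose (-1.3006, -0.3811, 5.5944)
step 3: θ'=5.5944 (straight) → pose (-1.7832, 0.0162, 5.5944)
step 4: θ'=7.5944 (R=0.7500) → pose (-0.5816, 0.4027, 7.5944)
step 5: θ'=8.8444 (R=-3.0000) → pose (0.6729, -2.8761, 8.8444)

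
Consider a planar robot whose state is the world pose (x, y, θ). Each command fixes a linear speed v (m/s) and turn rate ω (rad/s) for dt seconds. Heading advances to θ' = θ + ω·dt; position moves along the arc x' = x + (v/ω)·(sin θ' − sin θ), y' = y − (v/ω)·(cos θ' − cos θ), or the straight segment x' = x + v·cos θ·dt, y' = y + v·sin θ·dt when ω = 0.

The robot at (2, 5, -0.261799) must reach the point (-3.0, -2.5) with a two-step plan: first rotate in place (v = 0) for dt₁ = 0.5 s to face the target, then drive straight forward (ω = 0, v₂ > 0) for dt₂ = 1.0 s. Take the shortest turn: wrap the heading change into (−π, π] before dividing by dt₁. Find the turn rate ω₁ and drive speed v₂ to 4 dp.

heading to target = atan2(-2.5−5, -3−2) = -2.1588
Δθ = wrap(-2.1588 − -0.2618) = -1.8970; ω₁ = Δθ/dt₁ = -3.7940
distance = √((-3−2)² + (-2.5−5)²) = 9.0139; v₂ = distance/dt₂ = 9.0139

ω₁ = -3.7940, v₂ = 9.0139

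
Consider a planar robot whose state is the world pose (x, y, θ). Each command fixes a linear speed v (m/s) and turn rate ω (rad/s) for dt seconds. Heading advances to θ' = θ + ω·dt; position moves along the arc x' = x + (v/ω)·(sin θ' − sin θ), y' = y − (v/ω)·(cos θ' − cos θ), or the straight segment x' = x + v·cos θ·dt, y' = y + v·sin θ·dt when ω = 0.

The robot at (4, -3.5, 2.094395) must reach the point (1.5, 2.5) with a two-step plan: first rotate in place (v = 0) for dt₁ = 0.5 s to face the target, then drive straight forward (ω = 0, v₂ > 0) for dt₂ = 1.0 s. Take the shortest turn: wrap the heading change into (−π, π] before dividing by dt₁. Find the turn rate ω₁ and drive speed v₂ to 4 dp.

ω₁ = -0.2576, v₂ = 6.5000

heading to target = atan2(2.5−-3.5, 1.5−4) = 1.9656
Δθ = wrap(1.9656 − 2.0944) = -0.1288; ω₁ = Δθ/dt₁ = -0.2576
distance = √((1.5−4)² + (2.5−-3.5)²) = 6.5000; v₂ = distance/dt₂ = 6.5000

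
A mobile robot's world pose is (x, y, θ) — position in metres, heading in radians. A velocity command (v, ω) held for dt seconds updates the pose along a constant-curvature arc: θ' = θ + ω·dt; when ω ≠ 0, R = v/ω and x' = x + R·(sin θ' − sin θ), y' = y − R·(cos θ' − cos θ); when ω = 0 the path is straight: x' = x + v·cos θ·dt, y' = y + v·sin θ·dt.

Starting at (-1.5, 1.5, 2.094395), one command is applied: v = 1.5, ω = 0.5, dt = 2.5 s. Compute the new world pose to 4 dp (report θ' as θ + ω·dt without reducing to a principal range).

(-4.7023, 2.9385, 3.3444)

θ' = 2.0944 + 0.5·2.5 = 3.3444
R = v/ω = 1.5/0.5 = 3.0000
x' = -1.5 + 3.0000·(sin 3.3444 − sin 2.0944) = -4.7023
y' = 1.5 − 3.0000·(cos 3.3444 − cos 2.0944) = 2.9385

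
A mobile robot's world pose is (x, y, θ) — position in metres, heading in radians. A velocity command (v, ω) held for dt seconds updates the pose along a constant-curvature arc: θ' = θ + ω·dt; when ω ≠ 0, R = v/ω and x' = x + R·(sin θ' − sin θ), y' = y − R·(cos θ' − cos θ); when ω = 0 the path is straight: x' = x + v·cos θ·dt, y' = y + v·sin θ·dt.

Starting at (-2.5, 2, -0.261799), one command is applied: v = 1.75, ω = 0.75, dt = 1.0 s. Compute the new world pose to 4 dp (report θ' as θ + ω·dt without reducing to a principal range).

θ' = -0.2618 + 0.75·1.0 = 0.4882
R = v/ω = 1.75/0.75 = 2.3333
x' = -2.5 + 2.3333·(sin 0.4882 − sin -0.2618) = -0.8017
y' = 2 − 2.3333·(cos 0.4882 − cos -0.2618) = 2.1931

(-0.8017, 2.1931, 0.4882)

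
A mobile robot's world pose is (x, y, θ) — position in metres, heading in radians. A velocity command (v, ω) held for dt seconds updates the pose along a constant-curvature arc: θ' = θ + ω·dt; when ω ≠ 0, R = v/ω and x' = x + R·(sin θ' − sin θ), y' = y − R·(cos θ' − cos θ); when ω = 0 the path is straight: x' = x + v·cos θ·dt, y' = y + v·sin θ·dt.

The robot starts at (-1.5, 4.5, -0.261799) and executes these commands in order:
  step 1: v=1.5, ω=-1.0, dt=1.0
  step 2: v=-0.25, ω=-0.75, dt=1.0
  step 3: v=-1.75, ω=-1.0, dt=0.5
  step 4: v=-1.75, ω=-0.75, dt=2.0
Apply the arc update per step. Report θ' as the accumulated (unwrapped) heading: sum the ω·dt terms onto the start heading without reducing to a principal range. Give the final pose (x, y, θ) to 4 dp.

step 1: θ'=-1.2618 (R=-1.5000) → pose (-0.4593, 3.5073, -1.2618)
step 2: θ'=-2.0118 (R=0.3333) → pose (-0.4432, 3.7509, -2.0118)
step 3: θ'=-2.5118 (R=1.7500) → pose (0.1087, 4.4182, -2.5118)
step 4: θ'=-4.0118 (R=2.3333) → pose (3.2667, 4.0367, -4.0118)

(3.2667, 4.0367, -4.0118)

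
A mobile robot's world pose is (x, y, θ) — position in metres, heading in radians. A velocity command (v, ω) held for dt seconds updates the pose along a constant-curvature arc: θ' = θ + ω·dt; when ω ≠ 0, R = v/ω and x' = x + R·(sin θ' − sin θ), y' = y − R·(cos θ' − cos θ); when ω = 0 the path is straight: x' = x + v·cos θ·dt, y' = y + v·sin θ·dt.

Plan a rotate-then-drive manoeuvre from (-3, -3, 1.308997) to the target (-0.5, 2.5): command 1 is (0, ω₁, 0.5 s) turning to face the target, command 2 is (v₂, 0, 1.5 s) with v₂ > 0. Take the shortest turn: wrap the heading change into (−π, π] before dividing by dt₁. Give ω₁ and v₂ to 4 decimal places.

heading to target = atan2(2.5−-3, -0.5−-3) = 1.1442
Δθ = wrap(1.1442 − 1.3090) = -0.1648; ω₁ = Δθ/dt₁ = -0.3297
distance = √((-0.5−-3)² + (2.5−-3)²) = 6.0415; v₂ = distance/dt₂ = 4.0277

ω₁ = -0.3297, v₂ = 4.0277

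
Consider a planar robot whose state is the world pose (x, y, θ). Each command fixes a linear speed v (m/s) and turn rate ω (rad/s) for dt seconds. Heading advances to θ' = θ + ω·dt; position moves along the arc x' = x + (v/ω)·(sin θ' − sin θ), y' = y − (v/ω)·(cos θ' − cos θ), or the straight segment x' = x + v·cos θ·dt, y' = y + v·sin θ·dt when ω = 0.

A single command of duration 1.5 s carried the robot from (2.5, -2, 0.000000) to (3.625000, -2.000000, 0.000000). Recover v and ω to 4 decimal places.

Δθ = 0.000000 − 0.000000 = 0.000000
ω = Δθ/dt = 0.000000/1.5 = 0.0000
ω = 0 → v = (Δx·cos θ + Δy·sin θ)/dt = 0.7500

v = 0.7500, ω = 0.0000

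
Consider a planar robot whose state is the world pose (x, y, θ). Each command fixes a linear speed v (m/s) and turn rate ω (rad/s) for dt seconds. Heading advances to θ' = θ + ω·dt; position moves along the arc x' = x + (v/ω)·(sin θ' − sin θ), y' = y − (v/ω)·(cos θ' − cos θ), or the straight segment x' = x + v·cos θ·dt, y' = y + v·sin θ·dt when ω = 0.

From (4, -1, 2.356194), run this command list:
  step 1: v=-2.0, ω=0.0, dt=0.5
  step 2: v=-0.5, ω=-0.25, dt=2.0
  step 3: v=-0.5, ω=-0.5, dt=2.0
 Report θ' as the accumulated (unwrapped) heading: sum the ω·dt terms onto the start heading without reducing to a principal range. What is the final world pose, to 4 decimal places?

step 1: θ'=2.3562 (straight) → pose (4.7071, -1.7071, 2.3562)
step 2: θ'=1.8562 (R=2.0000) → pose (5.2120, -2.5582, 1.8562)
step 3: θ'=0.8562 (R=1.0000) → pose (5.0078, -3.4951, 0.8562)

(5.0078, -3.4951, 0.8562)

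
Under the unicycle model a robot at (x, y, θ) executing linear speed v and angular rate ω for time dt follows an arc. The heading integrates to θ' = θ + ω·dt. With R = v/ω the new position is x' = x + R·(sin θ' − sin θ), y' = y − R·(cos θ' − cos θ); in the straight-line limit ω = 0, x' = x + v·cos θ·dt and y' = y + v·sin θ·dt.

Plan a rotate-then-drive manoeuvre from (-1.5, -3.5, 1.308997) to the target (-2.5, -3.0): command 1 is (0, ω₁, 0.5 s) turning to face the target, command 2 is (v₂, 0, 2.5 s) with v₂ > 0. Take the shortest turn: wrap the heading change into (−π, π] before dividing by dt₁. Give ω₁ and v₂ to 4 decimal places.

ω₁ = 2.7379, v₂ = 0.4472

heading to target = atan2(-3−-3.5, -2.5−-1.5) = 2.6779
Δθ = wrap(2.6779 − 1.3090) = 1.3689; ω₁ = Δθ/dt₁ = 2.7379
distance = √((-2.5−-1.5)² + (-3−-3.5)²) = 1.1180; v₂ = distance/dt₂ = 0.4472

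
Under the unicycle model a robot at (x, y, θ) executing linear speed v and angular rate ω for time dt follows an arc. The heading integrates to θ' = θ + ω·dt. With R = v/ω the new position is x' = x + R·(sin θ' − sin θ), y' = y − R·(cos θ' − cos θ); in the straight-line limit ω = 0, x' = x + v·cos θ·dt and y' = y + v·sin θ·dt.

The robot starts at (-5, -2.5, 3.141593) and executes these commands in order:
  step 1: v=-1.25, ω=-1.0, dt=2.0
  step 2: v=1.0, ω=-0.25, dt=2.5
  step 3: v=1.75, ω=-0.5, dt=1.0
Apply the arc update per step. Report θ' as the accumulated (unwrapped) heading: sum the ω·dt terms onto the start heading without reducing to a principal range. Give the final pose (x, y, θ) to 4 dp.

step 1: θ'=1.1416 (R=1.2500) → pose (-3.8634, -4.2702, 1.1416)
step 2: θ'=0.5166 (R=-4.0000) → pose (-2.2019, -2.4567, 0.5166)
step 3: θ'=0.0166 (R=-3.5000) → pose (-0.5312, -2.0005, 0.0166)

(-0.5312, -2.0005, 0.0166)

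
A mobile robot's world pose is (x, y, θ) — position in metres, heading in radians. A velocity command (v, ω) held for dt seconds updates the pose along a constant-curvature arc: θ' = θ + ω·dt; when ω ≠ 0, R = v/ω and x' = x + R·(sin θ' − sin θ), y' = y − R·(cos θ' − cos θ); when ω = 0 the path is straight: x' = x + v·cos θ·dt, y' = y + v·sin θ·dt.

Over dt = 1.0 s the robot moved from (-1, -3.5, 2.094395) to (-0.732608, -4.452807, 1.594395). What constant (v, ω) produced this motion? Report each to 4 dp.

Δθ = 1.594395 − 2.094395 = -0.500000
ω = Δθ/dt = -0.500000/1.0 = -0.5000
R = −Δy/(cos θ' − cos θ) = 2.0000
v = R·ω = 2.0000·-0.5000 = -1.0000

v = -1.0000, ω = -0.5000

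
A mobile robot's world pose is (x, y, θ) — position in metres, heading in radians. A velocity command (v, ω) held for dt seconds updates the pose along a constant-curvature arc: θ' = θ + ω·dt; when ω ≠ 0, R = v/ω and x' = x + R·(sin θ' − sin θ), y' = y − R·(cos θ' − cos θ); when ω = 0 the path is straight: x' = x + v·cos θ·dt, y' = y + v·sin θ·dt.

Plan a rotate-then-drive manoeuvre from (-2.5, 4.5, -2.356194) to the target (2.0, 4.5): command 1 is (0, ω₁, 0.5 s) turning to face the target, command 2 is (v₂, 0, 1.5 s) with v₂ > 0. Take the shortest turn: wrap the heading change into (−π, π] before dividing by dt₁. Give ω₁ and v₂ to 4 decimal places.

ω₁ = 4.7124, v₂ = 3.0000

heading to target = atan2(4.5−4.5, 2−-2.5) = 0.0000
Δθ = wrap(0.0000 − -2.3562) = 2.3562; ω₁ = Δθ/dt₁ = 4.7124
distance = √((2−-2.5)² + (4.5−4.5)²) = 4.5000; v₂ = distance/dt₂ = 3.0000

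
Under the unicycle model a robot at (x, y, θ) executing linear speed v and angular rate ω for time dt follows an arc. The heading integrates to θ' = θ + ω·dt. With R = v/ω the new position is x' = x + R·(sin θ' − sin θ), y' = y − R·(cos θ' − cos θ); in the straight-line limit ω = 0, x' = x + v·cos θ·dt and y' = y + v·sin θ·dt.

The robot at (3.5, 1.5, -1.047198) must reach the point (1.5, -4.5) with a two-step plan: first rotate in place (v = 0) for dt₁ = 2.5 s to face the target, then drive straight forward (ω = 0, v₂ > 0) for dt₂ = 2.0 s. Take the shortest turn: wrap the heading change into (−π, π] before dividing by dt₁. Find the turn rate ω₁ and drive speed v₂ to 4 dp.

heading to target = atan2(-4.5−1.5, 1.5−3.5) = -1.8925
Δθ = wrap(-1.8925 − -1.0472) = -0.8453; ω₁ = Δθ/dt₁ = -0.3381
distance = √((1.5−3.5)² + (-4.5−1.5)²) = 6.3246; v₂ = distance/dt₂ = 3.1623

ω₁ = -0.3381, v₂ = 3.1623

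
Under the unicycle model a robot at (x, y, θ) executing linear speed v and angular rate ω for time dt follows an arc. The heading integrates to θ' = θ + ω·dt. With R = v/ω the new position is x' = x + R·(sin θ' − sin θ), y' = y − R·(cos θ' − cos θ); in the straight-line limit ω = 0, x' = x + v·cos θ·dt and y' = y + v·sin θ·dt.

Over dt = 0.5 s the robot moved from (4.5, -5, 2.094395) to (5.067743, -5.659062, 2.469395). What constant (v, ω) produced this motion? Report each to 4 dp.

v = -1.7500, ω = 0.7500

Δθ = 2.469395 − 2.094395 = 0.375000
ω = Δθ/dt = 0.375000/0.5 = 0.7500
R = −Δy/(cos θ' − cos θ) = -2.3333
v = R·ω = -2.3333·0.7500 = -1.7500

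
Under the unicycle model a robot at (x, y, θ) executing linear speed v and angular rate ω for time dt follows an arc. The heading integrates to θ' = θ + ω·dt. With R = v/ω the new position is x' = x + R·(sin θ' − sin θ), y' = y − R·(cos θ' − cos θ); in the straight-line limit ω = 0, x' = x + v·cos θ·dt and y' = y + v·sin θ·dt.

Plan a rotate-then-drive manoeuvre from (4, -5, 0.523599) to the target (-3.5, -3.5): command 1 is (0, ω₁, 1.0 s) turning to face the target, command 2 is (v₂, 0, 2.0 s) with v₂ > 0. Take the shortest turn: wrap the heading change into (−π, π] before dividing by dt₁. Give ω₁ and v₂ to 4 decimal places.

ω₁ = 2.4206, v₂ = 3.8243

heading to target = atan2(-3.5−-5, -3.5−4) = 2.9442
Δθ = wrap(2.9442 − 0.5236) = 2.4206; ω₁ = Δθ/dt₁ = 2.4206
distance = √((-3.5−4)² + (-3.5−-5)²) = 7.6485; v₂ = distance/dt₂ = 3.8243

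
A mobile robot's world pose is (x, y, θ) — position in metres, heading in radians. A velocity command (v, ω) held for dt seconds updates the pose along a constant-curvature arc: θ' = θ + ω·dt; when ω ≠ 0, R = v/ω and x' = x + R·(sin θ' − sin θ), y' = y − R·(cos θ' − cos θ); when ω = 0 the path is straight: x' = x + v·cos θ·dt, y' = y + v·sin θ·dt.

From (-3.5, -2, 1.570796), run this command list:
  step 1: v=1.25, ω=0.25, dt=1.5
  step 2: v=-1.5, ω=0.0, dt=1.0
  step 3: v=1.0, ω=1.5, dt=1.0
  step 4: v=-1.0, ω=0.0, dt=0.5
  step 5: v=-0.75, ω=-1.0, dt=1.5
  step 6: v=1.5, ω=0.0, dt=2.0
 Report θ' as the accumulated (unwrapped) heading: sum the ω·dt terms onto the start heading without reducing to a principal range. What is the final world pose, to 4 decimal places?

step 1: θ'=1.9458 (R=5.0000) → pose (-3.8475, -0.1686, 1.9458)
step 2: θ'=1.9458 (straight) → pose (-3.2981, -1.5644, 1.9458)
step 3: θ'=3.4458 (R=0.6667) → pose (-4.1181, -1.1725, 3.4458)
step 4: θ'=3.4458 (straight) → pose (-3.6410, -1.0228, 3.4458)
step 5: θ'=1.9458 (R=0.7500) → pose (-2.7185, -1.4636, 1.9458)
step 6: θ'=1.9458 (straight) → pose (-3.8173, 1.3279, 1.9458)

(-3.8173, 1.3279, 1.9458)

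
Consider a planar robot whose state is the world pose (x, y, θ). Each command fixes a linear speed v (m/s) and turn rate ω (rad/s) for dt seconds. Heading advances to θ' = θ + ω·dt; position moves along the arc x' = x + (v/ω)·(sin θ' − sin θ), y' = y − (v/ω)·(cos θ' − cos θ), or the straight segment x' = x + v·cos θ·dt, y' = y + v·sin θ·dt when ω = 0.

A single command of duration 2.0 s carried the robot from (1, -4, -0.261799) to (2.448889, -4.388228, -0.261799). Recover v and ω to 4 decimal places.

Δθ = -0.261799 − -0.261799 = 0.000000
ω = Δθ/dt = 0.000000/2.0 = 0.0000
ω = 0 → v = (Δx·cos θ + Δy·sin θ)/dt = 0.7500

v = 0.7500, ω = 0.0000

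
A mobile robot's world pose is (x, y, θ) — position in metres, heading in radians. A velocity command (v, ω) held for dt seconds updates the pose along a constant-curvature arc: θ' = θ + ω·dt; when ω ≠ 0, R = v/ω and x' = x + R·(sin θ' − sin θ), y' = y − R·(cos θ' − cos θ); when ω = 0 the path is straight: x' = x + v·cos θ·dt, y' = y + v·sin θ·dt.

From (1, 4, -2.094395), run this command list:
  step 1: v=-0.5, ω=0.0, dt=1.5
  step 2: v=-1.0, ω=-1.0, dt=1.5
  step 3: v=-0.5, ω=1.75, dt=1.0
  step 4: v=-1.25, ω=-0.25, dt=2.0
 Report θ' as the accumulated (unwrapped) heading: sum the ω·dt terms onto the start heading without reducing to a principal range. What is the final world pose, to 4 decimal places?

(4.3156, 7.3710, -2.3444)

step 1: θ'=-2.0944 (straight) → pose (1.3750, 4.6495, -2.0944)
step 2: θ'=-3.5944 (R=1.0000) → pose (2.6785, 5.0487, -3.5944)
step 3: θ'=-1.8444 (R=-0.2857) → pose (3.0786, 5.2285, -1.8444)
step 4: θ'=-2.3444 (R=5.0000) → pose (4.3156, 7.3710, -2.3444)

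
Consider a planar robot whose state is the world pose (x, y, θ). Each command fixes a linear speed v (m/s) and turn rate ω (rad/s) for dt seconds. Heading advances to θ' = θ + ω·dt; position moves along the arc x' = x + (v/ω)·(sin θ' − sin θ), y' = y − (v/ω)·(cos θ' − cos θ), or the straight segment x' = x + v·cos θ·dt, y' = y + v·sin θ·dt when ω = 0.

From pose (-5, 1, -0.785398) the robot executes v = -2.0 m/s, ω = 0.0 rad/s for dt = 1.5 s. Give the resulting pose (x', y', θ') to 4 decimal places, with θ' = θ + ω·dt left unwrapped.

θ' = -0.7854 + 0.0·1.5 = -0.7854
ω = 0 → straight: x' = -5 + -2.0·cos(-0.7854)·1.5 = -7.1213
y' = 1 + -2.0·sin(-0.7854)·1.5 = 3.1213

(-7.1213, 3.1213, -0.7854)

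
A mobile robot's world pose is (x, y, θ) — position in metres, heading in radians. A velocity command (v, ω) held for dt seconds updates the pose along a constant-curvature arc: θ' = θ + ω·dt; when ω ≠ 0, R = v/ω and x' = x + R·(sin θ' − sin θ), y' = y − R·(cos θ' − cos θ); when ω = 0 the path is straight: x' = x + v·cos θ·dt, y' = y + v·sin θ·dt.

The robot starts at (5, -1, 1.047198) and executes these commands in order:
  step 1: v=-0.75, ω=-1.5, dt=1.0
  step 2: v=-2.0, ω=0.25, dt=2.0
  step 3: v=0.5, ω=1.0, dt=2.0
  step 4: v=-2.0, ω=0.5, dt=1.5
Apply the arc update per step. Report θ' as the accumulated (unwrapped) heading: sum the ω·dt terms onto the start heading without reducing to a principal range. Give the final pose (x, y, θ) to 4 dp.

(3.0957, -1.6044, 2.7972)

step 1: θ'=-0.4528 (R=0.5000) → pose (4.3482, -1.1996, -0.4528)
step 2: θ'=0.0472 (R=-8.0000) → pose (0.4709, -0.4023, 0.0472)
step 3: θ'=2.0472 (R=0.5000) → pose (0.8916, 0.3264, 2.0472)
step 4: θ'=2.7972 (R=-4.0000) → pose (3.0957, -1.6044, 2.7972)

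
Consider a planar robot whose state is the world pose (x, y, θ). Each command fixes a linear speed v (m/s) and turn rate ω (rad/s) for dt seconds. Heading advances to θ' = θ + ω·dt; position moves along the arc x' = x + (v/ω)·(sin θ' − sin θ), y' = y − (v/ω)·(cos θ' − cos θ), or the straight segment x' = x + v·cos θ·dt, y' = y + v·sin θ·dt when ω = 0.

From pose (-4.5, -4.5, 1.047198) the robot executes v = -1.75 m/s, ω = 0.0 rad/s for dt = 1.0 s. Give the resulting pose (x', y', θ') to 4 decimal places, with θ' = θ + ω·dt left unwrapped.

θ' = 1.0472 + 0.0·1.0 = 1.0472
ω = 0 → straight: x' = -4.5 + -1.75·cos(1.0472)·1.0 = -5.3750
y' = -4.5 + -1.75·sin(1.0472)·1.0 = -6.0155

(-5.3750, -6.0155, 1.0472)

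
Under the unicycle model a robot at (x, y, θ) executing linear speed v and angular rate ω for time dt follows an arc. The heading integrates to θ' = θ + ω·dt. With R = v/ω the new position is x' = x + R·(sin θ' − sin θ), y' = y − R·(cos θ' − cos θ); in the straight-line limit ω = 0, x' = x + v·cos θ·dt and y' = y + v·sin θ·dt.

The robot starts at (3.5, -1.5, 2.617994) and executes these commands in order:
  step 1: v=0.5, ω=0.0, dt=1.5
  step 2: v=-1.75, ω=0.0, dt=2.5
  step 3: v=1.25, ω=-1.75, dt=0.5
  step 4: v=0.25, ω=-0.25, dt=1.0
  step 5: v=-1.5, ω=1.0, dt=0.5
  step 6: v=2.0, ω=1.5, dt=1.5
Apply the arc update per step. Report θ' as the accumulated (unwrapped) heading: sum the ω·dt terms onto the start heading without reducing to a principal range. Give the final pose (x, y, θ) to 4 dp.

(4.0028, -3.2417, 4.2430)

step 1: θ'=2.6180 (straight) → pose (2.8505, -1.1250, 2.6180)
step 2: θ'=2.6180 (straight) → pose (6.6393, -3.3125, 2.6180)
step 3: θ'=1.7430 (R=-0.7143) → pose (6.2928, -2.8163, 1.7430)
step 4: θ'=1.4930 (R=-1.0000) → pose (6.2810, -2.5672, 1.4930)
step 5: θ'=1.9930 (R=-1.5000) → pose (6.4082, -3.2985, 1.9930)
step 6: θ'=4.2430 (R=1.3333) → pose (4.0028, -3.2417, 4.2430)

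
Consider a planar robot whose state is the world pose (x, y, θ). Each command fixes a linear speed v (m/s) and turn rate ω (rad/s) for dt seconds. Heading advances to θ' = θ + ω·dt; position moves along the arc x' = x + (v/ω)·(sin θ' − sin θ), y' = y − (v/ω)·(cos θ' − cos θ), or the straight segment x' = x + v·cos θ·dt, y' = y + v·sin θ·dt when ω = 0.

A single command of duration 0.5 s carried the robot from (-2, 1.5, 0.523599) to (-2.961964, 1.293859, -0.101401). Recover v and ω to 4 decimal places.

Δθ = -0.101401 − 0.523599 = -0.625000
ω = Δθ/dt = -0.625000/0.5 = -1.2500
R = Δx/(sin θ' − sin θ) = 1.6000
v = R·ω = 1.6000·-1.2500 = -2.0000

v = -2.0000, ω = -1.2500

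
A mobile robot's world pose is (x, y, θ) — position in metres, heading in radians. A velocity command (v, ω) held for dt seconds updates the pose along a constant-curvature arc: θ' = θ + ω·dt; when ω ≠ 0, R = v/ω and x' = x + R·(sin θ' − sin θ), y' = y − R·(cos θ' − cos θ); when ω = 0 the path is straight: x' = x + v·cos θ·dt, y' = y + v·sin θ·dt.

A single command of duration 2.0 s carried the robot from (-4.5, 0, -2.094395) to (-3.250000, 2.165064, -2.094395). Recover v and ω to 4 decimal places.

Δθ = -2.094395 − -2.094395 = 0.000000
ω = Δθ/dt = 0.000000/2.0 = 0.0000
ω = 0 → v = (Δx·cos θ + Δy·sin θ)/dt = -1.2500

v = -1.2500, ω = 0.0000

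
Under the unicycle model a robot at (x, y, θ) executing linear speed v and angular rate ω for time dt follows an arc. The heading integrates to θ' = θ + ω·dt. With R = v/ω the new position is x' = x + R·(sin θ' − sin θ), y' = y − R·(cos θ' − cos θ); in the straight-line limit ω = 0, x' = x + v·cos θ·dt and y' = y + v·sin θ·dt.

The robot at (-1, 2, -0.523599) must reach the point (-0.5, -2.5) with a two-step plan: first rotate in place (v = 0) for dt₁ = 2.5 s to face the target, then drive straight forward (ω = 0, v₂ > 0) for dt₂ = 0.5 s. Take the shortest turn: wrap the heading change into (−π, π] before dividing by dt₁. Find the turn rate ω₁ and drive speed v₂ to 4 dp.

ω₁ = -0.3746, v₂ = 9.0554

heading to target = atan2(-2.5−2, -0.5−-1) = -1.4601
Δθ = wrap(-1.4601 − -0.5236) = -0.9365; ω₁ = Δθ/dt₁ = -0.3746
distance = √((-0.5−-1)² + (-2.5−2)²) = 4.5277; v₂ = distance/dt₂ = 9.0554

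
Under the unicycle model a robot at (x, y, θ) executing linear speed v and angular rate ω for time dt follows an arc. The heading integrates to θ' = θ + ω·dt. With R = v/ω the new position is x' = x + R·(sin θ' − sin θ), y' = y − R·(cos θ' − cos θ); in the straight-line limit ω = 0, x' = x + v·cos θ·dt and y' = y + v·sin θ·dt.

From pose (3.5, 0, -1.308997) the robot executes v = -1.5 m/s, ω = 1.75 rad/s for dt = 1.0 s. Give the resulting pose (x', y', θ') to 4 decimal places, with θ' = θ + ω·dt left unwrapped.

(2.3062, 0.5533, 0.4410)

θ' = -1.3090 + 1.75·1.0 = 0.4410
R = v/ω = -1.5/1.75 = -0.8571
x' = 3.5 + -0.8571·(sin 0.4410 − sin -1.3090) = 2.3062
y' = 0 − -0.8571·(cos 0.4410 − cos -1.3090) = 0.5533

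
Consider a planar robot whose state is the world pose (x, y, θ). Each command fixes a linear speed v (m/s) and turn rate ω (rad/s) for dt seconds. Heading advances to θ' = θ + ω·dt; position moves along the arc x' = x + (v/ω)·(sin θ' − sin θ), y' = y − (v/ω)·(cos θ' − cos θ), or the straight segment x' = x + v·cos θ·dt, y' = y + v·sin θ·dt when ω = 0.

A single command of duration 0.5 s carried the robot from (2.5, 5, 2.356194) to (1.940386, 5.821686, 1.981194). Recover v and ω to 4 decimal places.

Δθ = 1.981194 − 2.356194 = -0.375000
ω = Δθ/dt = -0.375000/0.5 = -0.7500
R = −Δy/(cos θ' − cos θ) = -2.6667
v = R·ω = -2.6667·-0.7500 = 2.0000

v = 2.0000, ω = -0.7500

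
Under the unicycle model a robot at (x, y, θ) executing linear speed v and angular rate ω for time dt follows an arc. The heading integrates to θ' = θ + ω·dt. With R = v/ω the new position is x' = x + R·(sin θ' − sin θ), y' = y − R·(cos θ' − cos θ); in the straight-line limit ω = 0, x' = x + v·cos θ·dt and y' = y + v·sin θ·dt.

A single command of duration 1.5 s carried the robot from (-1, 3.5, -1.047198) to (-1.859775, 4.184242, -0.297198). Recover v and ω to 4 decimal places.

Δθ = -0.297198 − -1.047198 = 0.750000
ω = Δθ/dt = 0.750000/1.5 = 0.5000
R = Δx/(sin θ' − sin θ) = -1.5000
v = R·ω = -1.5000·0.5000 = -0.7500

v = -0.7500, ω = 0.5000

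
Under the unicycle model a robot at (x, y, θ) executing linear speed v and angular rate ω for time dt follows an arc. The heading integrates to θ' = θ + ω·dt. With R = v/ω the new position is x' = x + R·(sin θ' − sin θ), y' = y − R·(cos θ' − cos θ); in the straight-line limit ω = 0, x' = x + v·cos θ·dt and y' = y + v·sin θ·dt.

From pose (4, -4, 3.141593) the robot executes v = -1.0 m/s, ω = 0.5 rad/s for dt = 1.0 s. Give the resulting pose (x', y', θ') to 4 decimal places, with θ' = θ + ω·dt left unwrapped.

θ' = 3.1416 + 0.5·1.0 = 3.6416
R = v/ω = -1.0/0.5 = -2.0000
x' = 4 + -2.0000·(sin 3.6416 − sin 3.1416) = 4.9589
y' = -4 − -2.0000·(cos 3.6416 − cos 3.1416) = -3.7552

(4.9589, -3.7552, 3.6416)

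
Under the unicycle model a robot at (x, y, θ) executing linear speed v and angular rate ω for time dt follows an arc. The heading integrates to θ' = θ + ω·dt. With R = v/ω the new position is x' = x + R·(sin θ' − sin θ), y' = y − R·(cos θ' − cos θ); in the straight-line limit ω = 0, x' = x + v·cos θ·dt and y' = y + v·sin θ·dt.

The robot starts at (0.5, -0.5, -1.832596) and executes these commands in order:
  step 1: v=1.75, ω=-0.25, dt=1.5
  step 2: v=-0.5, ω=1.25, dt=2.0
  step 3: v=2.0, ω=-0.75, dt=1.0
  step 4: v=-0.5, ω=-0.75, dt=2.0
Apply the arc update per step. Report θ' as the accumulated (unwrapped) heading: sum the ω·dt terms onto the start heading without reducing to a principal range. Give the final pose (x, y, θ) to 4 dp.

(0.5535, -1.5414, -1.9576)

step 1: θ'=-2.2076 (R=-7.0000) → pose (-0.6335, -2.8506, -2.2076)
step 2: θ'=0.2924 (R=-0.4000) → pose (-1.0704, -2.2298, 0.2924)
step 3: θ'=-0.4576 (R=-2.6667) → pose (0.8764, -2.3909, -0.4576)
step 4: θ'=-1.9576 (R=0.6667) → pose (0.5535, -1.5414, -1.9576)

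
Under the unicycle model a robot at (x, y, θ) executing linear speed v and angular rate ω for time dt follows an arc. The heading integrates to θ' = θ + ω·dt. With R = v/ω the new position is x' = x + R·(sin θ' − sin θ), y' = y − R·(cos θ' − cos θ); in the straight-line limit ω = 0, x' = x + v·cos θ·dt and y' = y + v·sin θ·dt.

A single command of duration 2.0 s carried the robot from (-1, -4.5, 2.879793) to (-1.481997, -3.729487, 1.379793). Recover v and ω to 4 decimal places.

Δθ = 1.379793 − 2.879793 = -1.500000
ω = Δθ/dt = -1.500000/2.0 = -0.7500
R = −Δy/(cos θ' − cos θ) = -0.6667
v = R·ω = -0.6667·-0.7500 = 0.5000

v = 0.5000, ω = -0.7500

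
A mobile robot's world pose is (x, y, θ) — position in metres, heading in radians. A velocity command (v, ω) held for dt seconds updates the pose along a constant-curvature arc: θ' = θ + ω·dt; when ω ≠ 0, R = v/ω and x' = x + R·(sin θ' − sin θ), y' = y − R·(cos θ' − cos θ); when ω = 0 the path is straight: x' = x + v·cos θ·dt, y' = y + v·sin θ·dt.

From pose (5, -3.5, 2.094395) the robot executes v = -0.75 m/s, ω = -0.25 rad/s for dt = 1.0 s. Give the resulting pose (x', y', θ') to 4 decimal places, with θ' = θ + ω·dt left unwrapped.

θ' = 2.0944 + -0.25·1.0 = 1.8444
R = v/ω = -0.75/-0.25 = 3.0000
x' = 5 + 3.0000·(sin 1.8444 − sin 2.0944) = 5.2903
y' = -3.5 − 3.0000·(cos 1.8444 − cos 2.0944) = -4.1894

(5.2903, -4.1894, 1.8444)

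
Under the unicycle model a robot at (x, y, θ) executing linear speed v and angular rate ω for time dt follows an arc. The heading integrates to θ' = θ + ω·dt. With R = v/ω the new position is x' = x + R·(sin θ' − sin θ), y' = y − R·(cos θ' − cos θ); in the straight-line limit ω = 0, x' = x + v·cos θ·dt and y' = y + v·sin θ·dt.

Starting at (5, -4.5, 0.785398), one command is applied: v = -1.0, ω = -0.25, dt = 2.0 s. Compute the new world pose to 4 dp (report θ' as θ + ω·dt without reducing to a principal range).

(3.2977, -5.5098, 0.2854)

θ' = 0.7854 + -0.25·2.0 = 0.2854
R = v/ω = -1.0/-0.25 = 4.0000
x' = 5 + 4.0000·(sin 0.2854 − sin 0.7854) = 3.2977
y' = -4.5 − 4.0000·(cos 0.2854 − cos 0.7854) = -5.5098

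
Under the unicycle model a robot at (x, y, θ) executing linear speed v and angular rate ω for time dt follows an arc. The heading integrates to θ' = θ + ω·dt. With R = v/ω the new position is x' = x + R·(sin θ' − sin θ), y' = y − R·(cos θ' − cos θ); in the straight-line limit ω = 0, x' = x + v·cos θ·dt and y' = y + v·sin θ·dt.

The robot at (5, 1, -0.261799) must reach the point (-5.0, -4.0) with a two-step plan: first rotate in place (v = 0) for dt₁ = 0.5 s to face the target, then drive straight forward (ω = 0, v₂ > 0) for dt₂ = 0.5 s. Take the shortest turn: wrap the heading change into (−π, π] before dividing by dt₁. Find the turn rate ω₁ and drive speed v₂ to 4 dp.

ω₁ = -4.8323, v₂ = 22.3607

heading to target = atan2(-4−1, -5−5) = -2.6779
Δθ = wrap(-2.6779 − -0.2618) = -2.4161; ω₁ = Δθ/dt₁ = -4.8323
distance = √((-5−5)² + (-4−1)²) = 11.1803; v₂ = distance/dt₂ = 22.3607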